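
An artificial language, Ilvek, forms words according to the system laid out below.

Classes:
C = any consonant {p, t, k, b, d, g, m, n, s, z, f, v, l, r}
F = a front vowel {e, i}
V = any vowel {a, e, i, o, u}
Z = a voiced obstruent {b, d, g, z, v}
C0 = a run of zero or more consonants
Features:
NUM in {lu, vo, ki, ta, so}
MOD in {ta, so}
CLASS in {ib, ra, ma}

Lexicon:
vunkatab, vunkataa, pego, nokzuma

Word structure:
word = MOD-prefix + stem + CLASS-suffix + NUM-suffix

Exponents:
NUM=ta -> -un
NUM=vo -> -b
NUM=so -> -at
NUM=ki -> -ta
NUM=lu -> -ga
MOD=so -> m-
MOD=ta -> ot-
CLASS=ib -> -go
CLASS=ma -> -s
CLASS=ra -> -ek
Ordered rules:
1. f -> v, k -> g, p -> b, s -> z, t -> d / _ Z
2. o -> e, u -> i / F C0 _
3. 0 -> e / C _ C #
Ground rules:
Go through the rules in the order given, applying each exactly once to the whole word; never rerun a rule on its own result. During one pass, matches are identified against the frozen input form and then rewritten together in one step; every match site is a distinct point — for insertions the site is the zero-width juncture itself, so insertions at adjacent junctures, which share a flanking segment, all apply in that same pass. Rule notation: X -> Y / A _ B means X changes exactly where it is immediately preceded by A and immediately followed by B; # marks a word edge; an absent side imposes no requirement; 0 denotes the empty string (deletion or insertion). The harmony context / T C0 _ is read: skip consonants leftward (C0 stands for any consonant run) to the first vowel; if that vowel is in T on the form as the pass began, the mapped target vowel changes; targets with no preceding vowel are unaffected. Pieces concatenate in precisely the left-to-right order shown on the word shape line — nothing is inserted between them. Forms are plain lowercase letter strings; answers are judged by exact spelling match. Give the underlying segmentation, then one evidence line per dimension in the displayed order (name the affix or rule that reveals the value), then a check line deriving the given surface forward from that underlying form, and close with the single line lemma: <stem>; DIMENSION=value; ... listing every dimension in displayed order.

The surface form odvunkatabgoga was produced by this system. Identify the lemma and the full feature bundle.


underlying: ot-vunkatab-go-ga
NUM=lu - signalled by the affix -ga
MOD=ta - signalled by the affix ot-
CLASS=ib - signalled by the affix -go
check: otvunkatabgoga -> odvunkatabgoga -> odvunkatabgoga -> odvunkatabgoga
lemma: vunkatab; NUM=lu; MOD=ta; CLASS=ib


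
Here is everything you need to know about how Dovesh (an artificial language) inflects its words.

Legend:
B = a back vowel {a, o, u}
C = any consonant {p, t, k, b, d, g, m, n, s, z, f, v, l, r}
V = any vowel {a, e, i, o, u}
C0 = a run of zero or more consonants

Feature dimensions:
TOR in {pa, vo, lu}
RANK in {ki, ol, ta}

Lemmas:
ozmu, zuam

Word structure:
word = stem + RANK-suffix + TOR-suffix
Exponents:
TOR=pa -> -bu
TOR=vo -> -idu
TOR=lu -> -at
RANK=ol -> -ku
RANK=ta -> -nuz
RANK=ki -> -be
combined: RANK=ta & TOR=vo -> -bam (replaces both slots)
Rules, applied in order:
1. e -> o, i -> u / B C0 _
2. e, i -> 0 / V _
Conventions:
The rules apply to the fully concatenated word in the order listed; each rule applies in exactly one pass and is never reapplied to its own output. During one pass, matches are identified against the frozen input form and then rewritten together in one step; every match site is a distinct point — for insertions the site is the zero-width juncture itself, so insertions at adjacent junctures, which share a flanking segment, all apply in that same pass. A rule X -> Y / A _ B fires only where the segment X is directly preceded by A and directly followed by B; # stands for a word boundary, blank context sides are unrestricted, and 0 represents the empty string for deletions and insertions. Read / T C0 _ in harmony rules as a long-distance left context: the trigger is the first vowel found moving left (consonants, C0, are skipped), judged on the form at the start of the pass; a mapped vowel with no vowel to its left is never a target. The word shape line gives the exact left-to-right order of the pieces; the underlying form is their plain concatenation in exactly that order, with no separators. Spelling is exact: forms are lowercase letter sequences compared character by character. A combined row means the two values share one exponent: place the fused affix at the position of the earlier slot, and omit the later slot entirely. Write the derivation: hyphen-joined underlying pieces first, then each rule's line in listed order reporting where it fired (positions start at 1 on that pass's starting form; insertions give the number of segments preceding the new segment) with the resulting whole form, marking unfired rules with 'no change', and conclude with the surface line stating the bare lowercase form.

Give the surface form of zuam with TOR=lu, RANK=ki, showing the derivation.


underlying: zuam-be-at
1. e -> o, i -> u / B C0 _: fires at position(s) 6: zuamboat
2. e, i -> 0 / V _: no change
surface: zuamboat


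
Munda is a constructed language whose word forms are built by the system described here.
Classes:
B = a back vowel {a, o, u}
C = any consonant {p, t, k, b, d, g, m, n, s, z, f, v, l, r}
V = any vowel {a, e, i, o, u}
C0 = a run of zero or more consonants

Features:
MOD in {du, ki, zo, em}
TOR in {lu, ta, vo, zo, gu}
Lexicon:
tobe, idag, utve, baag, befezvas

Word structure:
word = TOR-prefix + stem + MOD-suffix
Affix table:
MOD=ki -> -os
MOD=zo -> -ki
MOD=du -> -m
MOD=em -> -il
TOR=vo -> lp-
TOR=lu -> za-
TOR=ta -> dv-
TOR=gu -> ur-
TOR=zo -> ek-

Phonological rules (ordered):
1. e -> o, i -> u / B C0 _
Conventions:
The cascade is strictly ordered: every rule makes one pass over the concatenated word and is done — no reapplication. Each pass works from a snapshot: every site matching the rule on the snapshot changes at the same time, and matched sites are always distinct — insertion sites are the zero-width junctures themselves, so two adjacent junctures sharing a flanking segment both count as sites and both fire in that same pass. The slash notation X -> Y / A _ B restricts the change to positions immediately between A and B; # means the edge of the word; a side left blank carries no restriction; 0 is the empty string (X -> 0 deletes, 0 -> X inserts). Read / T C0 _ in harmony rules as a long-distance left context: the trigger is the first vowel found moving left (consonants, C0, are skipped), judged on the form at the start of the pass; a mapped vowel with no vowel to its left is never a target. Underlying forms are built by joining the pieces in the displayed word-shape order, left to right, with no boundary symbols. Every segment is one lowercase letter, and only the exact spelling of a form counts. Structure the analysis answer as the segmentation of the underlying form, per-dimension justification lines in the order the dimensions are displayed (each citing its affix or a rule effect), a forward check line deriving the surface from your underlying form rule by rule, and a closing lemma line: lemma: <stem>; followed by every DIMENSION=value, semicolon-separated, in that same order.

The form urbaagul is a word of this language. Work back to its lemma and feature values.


underlying: ur-baag-il
MOD=em - signalled by the affix -il
TOR=gu - signalled by the affix ur-
check: urbaagil -> urbaagul
lemma: baag; MOD=em; TOR=gu


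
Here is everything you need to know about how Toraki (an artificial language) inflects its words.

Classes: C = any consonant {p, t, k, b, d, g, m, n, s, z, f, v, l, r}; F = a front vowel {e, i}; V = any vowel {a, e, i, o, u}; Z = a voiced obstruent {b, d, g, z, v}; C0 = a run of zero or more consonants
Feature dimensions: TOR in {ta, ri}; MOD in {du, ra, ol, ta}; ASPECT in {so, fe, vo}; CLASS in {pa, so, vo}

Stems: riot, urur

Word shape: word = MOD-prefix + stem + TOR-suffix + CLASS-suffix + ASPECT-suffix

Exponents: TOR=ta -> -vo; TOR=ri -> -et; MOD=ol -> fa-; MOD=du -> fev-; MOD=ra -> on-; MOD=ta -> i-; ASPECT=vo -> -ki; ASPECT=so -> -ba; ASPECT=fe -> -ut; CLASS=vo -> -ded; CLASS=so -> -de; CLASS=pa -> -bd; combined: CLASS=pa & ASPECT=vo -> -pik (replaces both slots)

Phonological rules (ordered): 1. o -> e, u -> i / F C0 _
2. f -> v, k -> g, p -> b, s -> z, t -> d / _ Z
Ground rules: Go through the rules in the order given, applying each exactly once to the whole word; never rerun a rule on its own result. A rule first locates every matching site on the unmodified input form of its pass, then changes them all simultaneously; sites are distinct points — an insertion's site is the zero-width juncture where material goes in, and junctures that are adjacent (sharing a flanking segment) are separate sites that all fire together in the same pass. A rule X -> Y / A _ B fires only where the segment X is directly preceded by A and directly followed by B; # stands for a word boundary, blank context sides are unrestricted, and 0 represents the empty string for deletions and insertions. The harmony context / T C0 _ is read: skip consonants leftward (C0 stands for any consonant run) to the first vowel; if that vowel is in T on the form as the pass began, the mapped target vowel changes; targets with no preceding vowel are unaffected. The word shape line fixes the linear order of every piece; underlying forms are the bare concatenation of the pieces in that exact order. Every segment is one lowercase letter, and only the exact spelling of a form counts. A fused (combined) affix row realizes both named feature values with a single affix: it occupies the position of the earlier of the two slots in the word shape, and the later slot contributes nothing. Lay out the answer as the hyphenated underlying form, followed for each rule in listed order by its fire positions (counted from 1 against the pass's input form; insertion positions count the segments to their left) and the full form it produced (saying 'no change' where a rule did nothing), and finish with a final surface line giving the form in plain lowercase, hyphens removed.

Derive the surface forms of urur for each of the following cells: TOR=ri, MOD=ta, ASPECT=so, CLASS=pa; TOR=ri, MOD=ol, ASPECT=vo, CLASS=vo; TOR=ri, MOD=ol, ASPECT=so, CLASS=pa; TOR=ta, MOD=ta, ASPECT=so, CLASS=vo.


cell TOR=ri, MOD=ta, ASPECT=so, CLASS=pa:
underlying: i-urur-et-bd-ba
1. o -> e, u -> i / F C0 _: fires at position(s) 2: iiruretbdba
2. f -> v, k -> g, p -> b, s -> z, t -> d / _ Z: fires at position(s) 7: iiruredbdba
surface: iiruredbdba

cell TOR=ri, MOD=ol, ASPECT=vo, CLASS=vo:
underlying: fa-urur-et-ded-ki
1. o -> e, u -> i / F C0 _: no change
2. f -> v, k -> g, p -> b, s -> z, t -> d / _ Z: fires at position(s) 8: faurureddedki
surface: faurureddedki

cell TOR=ri, MOD=ol, ASPECT=so, CLASS=pa:
underlying: fa-urur-et-bd-ba
1. o -> e, u -> i / F C0 _: no change
2. f -> v, k -> g, p -> b, s -> z, t -> d / _ Z: fires at position(s) 8: faururedbdba
surface: faururedbdba

cell TOR=ta, MOD=ta, ASPECT=so, CLASS=vo:
underlying: i-urur-vo-ded-ba
1. o -> e, u -> i / F C0 _: fires at position(s) 2: iirurvodedba
2. f -> v, k -> g, p -> b, s -> z, t -> d / _ Z: no change
surface: iirurvodedba


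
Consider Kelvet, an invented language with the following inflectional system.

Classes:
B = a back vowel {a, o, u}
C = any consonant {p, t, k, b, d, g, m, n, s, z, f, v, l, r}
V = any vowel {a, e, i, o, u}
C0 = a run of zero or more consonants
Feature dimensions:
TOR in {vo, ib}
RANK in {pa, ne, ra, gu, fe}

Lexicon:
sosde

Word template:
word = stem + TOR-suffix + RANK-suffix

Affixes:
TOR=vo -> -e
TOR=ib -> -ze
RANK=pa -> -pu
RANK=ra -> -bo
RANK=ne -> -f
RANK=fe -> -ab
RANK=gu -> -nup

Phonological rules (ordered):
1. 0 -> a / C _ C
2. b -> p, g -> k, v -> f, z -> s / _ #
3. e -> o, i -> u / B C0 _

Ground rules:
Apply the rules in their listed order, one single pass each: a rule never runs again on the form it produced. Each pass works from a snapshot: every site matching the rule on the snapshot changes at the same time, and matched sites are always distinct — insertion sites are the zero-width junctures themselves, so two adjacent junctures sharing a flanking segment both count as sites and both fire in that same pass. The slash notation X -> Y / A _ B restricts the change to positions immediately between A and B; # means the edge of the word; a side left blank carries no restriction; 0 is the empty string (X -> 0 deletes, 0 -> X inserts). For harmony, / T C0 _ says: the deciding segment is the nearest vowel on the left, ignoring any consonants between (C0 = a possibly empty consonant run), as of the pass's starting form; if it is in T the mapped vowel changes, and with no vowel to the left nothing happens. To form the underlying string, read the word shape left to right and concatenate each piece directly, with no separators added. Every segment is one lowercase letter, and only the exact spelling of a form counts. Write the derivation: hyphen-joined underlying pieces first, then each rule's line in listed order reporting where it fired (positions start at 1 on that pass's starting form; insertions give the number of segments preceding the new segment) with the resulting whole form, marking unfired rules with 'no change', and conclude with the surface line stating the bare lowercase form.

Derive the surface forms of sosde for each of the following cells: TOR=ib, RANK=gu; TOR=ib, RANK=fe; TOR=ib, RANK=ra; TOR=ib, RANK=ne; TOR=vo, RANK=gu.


cell TOR=ib, RANK=gu:
underlying: sosde-ze-nup
1. 0 -> a / C _ C: inserts after position(s) 3: sosadezenup
2. b -> p, g -> k, v -> f, z -> s / _ #: no change
3. e -> o, i -> u / B C0 _: fires at position(s) 6: sosadozenup
surface: sosadozenup

cell TOR=ib, RANK=fe:
underlying: sosde-ze-ab
1. 0 -> a / C _ C: inserts after position(s) 3: sosadezeab
2. b -> p, g -> k, v -> f, z -> s / _ #: fires at position(s) 10: sosadezeap
3. e -> o, i -> u / B C0 _: fires at position(s) 6: sosadozeap
surface: sosadozeap

cell TOR=ib, RANK=ra:
underlying: sosde-ze-bo
1. 0 -> a / C _ C: inserts after position(s) 3: sosadezebo
2. b -> p, g -> k, v -> f, z -> s / _ #: no change
3. e -> o, i -> u / B C0 _: fires at position(s) 6: sosadozebo
surface: sosadozebo

cell TOR=ib, RANK=ne:
underlying: sosde-ze-f
1. 0 -> a / C _ C: inserts after position(s) 3: sosadezef
2. b -> p, g -> k, v -> f, z -> s / _ #: no change
3. e -> o, i -> u / B C0 _: fires at position(s) 6: sosadozef
surface: sosadozef

cell TOR=vo, RANK=gu:
underlying: sosde-e-nup
1. 0 -> a / C _ C: inserts after position(s) 3: sosadeenup
2. b -> p, g -> k, v -> f, z -> s / _ #: no change
3. e -> o, i -> u / B C0 _: fires at position(s) 6: sosadoenup
surface: sosadoenup


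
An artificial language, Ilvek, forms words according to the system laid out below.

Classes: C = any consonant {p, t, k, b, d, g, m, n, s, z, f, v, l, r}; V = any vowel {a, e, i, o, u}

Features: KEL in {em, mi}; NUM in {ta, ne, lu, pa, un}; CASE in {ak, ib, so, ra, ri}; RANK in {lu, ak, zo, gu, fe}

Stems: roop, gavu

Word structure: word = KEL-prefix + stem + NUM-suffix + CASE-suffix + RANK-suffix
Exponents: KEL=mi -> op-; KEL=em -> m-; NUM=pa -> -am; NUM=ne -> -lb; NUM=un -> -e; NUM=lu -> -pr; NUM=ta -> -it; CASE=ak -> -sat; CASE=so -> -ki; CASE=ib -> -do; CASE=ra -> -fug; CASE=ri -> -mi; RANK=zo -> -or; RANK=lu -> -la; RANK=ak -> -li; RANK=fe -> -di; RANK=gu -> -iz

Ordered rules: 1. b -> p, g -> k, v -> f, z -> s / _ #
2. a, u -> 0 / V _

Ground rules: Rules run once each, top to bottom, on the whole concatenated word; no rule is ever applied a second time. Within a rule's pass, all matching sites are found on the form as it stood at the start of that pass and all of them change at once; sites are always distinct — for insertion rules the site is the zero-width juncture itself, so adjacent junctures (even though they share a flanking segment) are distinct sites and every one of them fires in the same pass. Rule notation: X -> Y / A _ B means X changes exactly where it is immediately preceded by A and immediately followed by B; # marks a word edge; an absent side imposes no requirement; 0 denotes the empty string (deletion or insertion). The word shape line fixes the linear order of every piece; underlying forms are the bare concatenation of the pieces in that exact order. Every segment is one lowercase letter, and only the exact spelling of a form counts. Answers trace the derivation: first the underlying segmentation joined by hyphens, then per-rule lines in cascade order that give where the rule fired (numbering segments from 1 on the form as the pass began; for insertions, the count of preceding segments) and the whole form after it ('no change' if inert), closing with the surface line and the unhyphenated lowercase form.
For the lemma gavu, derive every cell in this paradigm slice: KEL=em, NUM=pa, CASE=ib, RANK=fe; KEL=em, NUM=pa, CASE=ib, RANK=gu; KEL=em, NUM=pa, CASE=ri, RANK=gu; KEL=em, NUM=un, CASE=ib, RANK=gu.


cell KEL=em, NUM=pa, CASE=ib, RANK=fe:
underlying: m-gavu-am-do-di
1. b -> p, g -> k, v -> f, z -> s / _ #: no change
2. a, u -> 0 / V _: fires at position(s) 6: mgavumdodi
surface: mgavumdodi

cell KEL=em, NUM=pa, CASE=ib, RANK=gu:
underlying: m-gavu-am-do-iz
1. b -> p, g -> k, v -> f, z -> s / _ #: fires at position(s) 11: mgavuamdois
2. a, u -> 0 / V _: fires at position(s) 6: mgavumdois
surface: mgavumdois

cell KEL=em, NUM=pa, CASE=ri, RANK=gu:
underlying: m-gavu-am-mi-iz
1. b -> p, g -> k, v -> f, z -> s / _ #: fires at position(s) 11: mgavuammiis
2. a, u -> 0 / V _: fires at position(s) 6: mgavummiis
surface: mgavummiis

cell KEL=em, NUM=un, CASE=ib, RANK=gu:
underlying: m-gavu-e-do-iz
1. b -> p, g -> k, v -> f, z -> s / _ #: fires at position(s) 10: mgavuedois
2. a, u -> 0 / V _: no change
surface: mgavuedois


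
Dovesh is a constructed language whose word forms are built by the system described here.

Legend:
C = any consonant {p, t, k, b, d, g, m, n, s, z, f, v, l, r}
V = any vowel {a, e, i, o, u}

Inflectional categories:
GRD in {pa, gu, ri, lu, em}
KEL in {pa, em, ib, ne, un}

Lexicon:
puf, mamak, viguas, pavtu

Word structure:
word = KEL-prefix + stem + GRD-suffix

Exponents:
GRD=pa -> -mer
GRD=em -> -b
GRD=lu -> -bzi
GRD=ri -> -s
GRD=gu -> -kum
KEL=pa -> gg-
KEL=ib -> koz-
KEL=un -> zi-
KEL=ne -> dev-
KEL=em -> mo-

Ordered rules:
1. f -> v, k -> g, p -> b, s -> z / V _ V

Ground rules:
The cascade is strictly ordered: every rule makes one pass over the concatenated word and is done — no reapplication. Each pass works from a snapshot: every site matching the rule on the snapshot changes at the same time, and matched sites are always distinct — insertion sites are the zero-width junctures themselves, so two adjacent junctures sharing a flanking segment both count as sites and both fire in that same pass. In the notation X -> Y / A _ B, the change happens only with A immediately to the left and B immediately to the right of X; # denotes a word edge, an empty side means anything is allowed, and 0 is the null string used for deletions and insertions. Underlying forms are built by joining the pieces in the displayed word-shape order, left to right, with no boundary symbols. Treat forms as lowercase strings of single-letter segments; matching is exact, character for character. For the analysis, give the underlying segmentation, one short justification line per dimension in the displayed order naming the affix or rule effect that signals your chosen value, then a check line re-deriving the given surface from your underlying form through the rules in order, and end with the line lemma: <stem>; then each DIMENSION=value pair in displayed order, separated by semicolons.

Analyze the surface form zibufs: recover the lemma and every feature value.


underlying: zi-puf-s
GRD=ri - signalled by the affix -s
KEL=un - signalled by the affix zi-
check: zipufs -> zibufs
lemma: puf; GRD=ri; KEL=un


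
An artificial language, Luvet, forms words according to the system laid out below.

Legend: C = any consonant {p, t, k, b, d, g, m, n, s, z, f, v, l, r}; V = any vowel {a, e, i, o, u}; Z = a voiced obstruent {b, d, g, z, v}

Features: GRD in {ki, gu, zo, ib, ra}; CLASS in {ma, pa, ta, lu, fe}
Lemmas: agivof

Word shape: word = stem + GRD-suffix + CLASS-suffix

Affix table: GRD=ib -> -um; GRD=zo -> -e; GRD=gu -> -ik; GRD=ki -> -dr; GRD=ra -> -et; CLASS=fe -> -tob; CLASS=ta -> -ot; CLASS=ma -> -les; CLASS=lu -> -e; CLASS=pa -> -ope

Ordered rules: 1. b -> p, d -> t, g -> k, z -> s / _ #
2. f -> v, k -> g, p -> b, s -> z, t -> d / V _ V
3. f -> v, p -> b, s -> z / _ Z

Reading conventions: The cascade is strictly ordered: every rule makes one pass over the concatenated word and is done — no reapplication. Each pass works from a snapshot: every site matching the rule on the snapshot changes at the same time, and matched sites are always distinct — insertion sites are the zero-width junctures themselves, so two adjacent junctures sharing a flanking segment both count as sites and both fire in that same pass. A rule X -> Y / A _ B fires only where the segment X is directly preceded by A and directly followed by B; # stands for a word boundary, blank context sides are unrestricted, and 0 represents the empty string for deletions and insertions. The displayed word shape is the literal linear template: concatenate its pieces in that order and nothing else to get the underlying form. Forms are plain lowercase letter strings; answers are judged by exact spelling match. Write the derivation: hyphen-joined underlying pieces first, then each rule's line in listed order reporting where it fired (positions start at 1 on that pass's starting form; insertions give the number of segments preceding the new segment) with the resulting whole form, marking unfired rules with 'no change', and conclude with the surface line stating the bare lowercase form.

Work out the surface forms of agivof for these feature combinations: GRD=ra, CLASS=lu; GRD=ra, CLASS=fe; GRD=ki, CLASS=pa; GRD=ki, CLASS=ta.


cell GRD=ra, CLASS=lu:
underlying: agivof-et-e
1. b -> p, d -> t, g -> k, z -> s / _ #: no change
2. f -> v, k -> g, p -> b, s -> z, t -> d / V _ V: fires at position(s) 6, 8: agivovede
3. f -> v, p -> b, s -> z / _ Z: no change
surface: agivovede

cell GRD=ra, CLASS=fe:
underlying: agivof-et-tob
1. b -> p, d -> t, g -> k, z -> s / _ #: fires at position(s) 11: agivofettop
2. f -> v, k -> g, p -> b, s -> z, t -> d / V _ V: fires at position(s) 6: agivovettop
3. f -> v, p -> b, s -> z / _ Z: no change
surface: agivovettop

cell GRD=ki, CLASS=pa:
underlying: agivof-dr-ope
1. b -> p, d -> t, g -> k, z -> s / _ #: no change
2. f -> v, k -> g, p -> b, s -> z, t -> d / V _ V: fires at position(s) 10: agivofdrobe
3. f -> v, p -> b, s -> z / _ Z: fires at position(s) 6: agivovdrobe
surface: agivovdrobe

cell GRD=ki, CLASS=ta:
underlying: agivof-dr-ot
1. b -> p, d -> t, g -> k, z -> s / _ #: no change
2. f -> v, k -> g, p -> b, s -> z, t -> d / V _ V: no change
3. f -> v, p -> b, s -> z / _ Z: fires at position(s) 6: agivovdrot
surface: agivovdrot


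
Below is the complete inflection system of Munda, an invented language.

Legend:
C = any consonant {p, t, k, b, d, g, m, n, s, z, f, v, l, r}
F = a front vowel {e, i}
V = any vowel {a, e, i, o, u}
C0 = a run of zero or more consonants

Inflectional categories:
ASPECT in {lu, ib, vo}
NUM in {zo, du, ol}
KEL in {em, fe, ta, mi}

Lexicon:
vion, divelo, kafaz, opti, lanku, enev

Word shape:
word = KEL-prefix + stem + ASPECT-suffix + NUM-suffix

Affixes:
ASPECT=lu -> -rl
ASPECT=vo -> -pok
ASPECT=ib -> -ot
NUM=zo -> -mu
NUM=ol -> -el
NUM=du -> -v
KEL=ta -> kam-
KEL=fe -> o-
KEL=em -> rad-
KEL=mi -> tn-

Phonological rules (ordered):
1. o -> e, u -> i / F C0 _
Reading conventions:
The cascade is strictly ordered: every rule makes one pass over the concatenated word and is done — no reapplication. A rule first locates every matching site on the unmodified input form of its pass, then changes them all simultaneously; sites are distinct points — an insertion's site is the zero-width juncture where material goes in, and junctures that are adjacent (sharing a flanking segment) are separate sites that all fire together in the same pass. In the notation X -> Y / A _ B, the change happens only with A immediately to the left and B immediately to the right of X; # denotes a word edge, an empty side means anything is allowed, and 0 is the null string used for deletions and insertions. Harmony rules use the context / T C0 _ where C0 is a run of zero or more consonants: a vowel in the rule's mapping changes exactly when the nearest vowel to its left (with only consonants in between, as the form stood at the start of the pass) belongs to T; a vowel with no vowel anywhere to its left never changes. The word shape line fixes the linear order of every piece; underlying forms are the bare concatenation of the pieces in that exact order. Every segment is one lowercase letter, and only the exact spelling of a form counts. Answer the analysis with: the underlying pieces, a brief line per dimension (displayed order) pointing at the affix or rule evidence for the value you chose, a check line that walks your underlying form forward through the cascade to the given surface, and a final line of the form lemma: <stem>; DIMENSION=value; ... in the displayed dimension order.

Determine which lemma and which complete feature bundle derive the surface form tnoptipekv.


underlying: tn-opti-pok-v
ASPECT=vo - signalled by the affix -pok
NUM=du - signalled by the affix -v
KEL=mi - signalled by the affix tn-
check: tnoptipokv -> tnoptipekv
lemma: opti; ASPECT=vo; NUM=du; KEL=mi


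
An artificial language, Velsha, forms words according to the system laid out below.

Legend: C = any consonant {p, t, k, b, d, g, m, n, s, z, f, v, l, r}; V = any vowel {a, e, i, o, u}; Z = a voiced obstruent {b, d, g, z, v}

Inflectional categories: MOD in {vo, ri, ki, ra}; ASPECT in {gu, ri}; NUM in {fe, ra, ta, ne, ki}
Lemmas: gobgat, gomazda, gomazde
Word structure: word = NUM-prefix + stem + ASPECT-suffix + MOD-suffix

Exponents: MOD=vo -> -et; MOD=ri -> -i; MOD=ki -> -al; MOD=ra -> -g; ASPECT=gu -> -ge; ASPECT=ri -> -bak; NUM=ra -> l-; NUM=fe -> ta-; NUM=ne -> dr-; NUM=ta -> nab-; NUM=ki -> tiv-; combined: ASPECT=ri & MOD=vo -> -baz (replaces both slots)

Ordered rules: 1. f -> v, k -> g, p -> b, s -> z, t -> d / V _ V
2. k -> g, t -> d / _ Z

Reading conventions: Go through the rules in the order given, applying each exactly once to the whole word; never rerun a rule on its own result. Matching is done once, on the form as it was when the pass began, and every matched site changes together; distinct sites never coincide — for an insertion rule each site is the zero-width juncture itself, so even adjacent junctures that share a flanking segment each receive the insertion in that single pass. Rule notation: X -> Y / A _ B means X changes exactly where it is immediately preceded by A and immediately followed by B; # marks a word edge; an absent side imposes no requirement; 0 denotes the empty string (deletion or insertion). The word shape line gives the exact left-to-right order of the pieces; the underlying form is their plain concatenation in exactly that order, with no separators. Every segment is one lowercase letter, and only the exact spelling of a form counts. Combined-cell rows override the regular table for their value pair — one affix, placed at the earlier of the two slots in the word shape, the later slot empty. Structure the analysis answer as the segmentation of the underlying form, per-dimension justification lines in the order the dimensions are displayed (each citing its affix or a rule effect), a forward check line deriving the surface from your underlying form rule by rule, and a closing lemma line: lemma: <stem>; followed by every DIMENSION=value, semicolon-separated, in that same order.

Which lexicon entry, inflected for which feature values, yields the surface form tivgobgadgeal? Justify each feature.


underlying: tiv-gobgat-ge-al
MOD=ki - signalled by the affix -al
ASPECT=gu - signalled by the affix -ge
NUM=ki - signalled by the affix tiv-
check: tivgobgatgeal -> tivgobgatgeal -> tivgobgadgeal
lemma: gobgat; MOD=ki; ASPECT=gu; NUM=ki


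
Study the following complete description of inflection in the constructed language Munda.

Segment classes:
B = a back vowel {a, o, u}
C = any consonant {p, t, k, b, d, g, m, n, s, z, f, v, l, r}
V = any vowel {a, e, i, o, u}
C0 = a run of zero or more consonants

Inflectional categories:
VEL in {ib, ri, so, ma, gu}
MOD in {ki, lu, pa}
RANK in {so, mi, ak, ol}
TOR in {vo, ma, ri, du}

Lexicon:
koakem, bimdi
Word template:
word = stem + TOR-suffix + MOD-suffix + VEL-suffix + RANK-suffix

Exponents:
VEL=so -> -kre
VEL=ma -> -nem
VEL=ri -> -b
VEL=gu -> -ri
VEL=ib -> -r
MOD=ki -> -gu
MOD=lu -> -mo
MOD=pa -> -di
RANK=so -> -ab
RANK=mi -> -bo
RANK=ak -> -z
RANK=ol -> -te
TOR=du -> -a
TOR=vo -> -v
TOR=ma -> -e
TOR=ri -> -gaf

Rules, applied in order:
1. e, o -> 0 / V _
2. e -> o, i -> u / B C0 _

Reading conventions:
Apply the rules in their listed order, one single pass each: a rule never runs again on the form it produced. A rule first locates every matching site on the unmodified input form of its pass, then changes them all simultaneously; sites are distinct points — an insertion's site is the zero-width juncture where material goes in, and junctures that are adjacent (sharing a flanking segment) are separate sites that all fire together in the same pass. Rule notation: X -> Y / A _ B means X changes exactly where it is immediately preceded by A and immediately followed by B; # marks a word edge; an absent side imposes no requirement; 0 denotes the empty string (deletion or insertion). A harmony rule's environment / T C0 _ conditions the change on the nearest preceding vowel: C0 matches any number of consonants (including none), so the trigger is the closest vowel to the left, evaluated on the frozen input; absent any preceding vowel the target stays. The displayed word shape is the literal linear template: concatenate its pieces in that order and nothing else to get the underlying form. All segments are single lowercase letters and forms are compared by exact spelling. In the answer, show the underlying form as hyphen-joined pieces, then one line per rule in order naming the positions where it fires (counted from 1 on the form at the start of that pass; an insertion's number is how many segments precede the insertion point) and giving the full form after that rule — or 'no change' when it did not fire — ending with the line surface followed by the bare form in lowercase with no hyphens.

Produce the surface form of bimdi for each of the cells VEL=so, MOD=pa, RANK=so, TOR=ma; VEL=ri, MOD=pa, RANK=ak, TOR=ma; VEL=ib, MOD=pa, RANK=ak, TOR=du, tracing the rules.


cell VEL=so, MOD=pa, RANK=so, TOR=ma:
underlying: bimdi-e-di-kre-ab
1. e, o -> 0 / V _: fires at position(s) 6: bimdidikreab
2. e -> o, i -> u / B C0 _: no change
surface: bimdidikreab

cell VEL=ri, MOD=pa, RANK=ak, TOR=ma:
underlying: bimdi-e-di-b-z
1. e, o -> 0 / V _: fires at position(s) 6: bimdidibz
2. e -> o, i -> u / B C0 _: no change
surface: bimdidibz

cell VEL=ib, MOD=pa, RANK=ak, TOR=du:
underlying: bimdi-a-di-r-z
1. e, o -> 0 / V _: no change
2. e -> o, i -> u / B C0 _: fires at position(s) 8: bimdiadurz
surface: bimdiadurz


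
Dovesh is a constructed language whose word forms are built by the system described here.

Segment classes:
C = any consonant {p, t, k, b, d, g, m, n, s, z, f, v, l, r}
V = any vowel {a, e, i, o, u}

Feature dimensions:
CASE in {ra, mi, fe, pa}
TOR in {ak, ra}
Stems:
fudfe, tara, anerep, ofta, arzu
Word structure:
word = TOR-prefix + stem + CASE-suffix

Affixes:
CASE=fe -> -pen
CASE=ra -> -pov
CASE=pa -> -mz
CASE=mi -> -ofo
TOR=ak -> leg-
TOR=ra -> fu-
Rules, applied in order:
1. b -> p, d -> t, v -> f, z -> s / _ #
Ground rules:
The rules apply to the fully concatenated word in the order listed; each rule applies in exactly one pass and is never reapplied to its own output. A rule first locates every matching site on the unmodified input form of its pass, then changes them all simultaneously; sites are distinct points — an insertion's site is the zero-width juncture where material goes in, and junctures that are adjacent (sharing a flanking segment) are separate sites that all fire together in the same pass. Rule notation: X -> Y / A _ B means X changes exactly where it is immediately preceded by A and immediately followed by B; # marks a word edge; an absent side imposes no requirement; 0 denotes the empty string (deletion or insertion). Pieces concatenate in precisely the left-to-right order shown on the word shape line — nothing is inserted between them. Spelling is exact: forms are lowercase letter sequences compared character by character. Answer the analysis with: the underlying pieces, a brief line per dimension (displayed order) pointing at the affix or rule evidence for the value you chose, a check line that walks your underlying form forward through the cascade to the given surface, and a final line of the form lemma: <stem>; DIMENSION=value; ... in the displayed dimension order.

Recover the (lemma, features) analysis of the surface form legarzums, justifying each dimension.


underlying: leg-arzu-mz
CASE=pa - signalled by the affix -mz
TOR=ak - signalled by the affix leg-
check: legarzumz -> legarzums
lemma: arzu; CASE=pa; TOR=ak


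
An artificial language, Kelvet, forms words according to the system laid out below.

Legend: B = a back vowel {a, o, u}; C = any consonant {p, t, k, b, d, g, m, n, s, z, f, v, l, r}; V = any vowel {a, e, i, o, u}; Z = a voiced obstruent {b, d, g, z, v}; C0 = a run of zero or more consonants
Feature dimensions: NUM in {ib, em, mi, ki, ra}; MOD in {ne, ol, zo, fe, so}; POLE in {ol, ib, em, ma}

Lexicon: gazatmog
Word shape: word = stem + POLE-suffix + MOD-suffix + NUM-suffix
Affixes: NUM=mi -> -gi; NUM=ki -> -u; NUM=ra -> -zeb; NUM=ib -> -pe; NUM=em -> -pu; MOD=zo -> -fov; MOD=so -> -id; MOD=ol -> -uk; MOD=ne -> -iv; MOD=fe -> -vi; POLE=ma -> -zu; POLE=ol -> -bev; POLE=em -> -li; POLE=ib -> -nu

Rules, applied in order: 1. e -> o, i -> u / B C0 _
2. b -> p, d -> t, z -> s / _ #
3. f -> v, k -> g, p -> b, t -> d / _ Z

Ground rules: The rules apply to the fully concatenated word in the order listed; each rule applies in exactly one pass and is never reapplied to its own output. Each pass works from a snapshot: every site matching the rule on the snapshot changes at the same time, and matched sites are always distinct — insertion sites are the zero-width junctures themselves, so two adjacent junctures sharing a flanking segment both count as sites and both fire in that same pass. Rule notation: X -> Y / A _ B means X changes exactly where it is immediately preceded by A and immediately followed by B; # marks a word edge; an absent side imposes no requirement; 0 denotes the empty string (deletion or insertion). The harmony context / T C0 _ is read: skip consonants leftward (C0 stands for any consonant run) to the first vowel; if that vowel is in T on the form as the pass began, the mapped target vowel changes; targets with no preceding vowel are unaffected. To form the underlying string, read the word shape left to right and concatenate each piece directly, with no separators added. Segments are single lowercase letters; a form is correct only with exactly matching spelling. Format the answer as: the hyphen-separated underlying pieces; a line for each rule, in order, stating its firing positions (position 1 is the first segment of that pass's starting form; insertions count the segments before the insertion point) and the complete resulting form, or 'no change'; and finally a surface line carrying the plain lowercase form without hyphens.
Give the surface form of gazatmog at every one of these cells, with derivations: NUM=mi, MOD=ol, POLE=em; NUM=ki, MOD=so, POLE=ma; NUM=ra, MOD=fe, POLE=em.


cell NUM=mi, MOD=ol, POLE=em:
underlying: gazatmog-li-uk-gi
1. e -> o, i -> u / B C0 _: fires at position(s) 10, 14: gazatmogluukgu
2. b -> p, d -> t, z -> s / _ #: no change
3. f -> v, k -> g, p -> b, t -> d / _ Z: fires at position(s) 12: gazatmogluuggu
surface: gazatmogluuggu

cell NUM=ki, MOD=so, POLE=ma:
underlying: gazatmog-zu-id-u
1. e -> o, i -> u / B C0 _: fires at position(s) 11: gazatmogzuudu
2. b -> p, d -> t, z -> s / _ #: no change
3. f -> v, k -> g, p -> b, t -> d / _ Z: no change
surface: gazatmogzuudu

cell NUM=ra, MOD=fe, POLE=em:
underlying: gazatmog-li-vi-zeb
1. e -> o, i -> u / B C0 _: fires at position(s) 10: gazatmogluvizeb
2. b -> p, d -> t, z -> s / _ #: fires at position(s) 15: gazatmogluvizep
3. f -> v, k -> g, p -> b, t -> d / _ Z: no change
surface: gazatmogluvizep


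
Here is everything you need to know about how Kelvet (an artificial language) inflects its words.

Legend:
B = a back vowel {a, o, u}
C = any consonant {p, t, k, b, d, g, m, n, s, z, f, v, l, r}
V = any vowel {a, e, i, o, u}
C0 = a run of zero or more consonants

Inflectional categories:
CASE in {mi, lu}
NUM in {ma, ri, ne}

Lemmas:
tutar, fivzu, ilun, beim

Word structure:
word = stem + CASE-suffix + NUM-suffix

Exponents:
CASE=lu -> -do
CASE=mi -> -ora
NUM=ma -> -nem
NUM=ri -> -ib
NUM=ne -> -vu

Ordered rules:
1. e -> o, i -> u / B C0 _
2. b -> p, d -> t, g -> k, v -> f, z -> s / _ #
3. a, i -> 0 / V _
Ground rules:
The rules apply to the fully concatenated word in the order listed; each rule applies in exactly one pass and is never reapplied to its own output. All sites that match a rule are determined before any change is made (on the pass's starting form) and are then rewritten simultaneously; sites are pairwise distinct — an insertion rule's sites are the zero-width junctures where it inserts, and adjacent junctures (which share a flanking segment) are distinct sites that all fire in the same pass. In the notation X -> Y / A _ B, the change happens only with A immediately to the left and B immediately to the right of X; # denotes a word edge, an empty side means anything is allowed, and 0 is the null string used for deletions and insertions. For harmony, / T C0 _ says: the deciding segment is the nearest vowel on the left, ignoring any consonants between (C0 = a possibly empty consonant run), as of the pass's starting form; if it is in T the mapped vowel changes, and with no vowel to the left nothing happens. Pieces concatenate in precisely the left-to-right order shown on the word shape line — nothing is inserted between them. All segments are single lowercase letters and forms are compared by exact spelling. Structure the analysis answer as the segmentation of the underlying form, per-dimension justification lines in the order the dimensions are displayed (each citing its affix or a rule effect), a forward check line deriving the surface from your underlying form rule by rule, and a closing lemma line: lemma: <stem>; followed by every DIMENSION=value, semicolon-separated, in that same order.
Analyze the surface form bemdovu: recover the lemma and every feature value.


underlying: beim-do-vu
CASE=lu - signalled by the affix -do
NUM=ne - signalled by the affix -vu
check: beimdovu -> beimdovu -> beimdovu -> bemdovu
lemma: beim; CASE=lu; NUM=ne


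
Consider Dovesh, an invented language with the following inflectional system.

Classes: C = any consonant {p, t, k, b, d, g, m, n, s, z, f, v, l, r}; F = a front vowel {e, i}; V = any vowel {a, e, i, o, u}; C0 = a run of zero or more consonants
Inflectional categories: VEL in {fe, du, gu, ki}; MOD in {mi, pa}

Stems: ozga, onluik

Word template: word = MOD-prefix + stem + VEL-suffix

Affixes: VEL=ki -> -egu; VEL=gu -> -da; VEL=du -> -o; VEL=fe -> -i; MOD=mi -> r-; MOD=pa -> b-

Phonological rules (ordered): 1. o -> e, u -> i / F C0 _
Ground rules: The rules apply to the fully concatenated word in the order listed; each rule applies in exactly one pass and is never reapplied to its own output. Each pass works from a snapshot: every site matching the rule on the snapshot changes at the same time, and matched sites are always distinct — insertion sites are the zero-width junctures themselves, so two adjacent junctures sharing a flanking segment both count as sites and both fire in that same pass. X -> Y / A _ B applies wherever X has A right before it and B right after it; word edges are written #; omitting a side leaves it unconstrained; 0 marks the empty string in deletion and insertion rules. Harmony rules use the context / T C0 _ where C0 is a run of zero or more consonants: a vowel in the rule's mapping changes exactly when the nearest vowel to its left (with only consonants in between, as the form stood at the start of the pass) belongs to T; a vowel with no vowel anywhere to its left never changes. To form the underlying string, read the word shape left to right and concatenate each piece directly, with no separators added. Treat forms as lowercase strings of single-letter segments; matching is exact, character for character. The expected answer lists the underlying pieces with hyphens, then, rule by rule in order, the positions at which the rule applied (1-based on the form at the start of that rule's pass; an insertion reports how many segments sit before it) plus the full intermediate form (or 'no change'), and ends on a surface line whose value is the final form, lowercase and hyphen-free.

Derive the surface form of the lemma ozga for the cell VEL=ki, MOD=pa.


underlying: b-ozga-egu
1. o -> e, u -> i / F C0 _: fires at position(s) 8: bozgaegi
surface: bozgaegi
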